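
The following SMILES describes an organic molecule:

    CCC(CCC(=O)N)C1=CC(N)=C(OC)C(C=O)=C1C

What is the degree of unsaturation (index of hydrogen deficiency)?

6

Degree of unsaturation = (number of rings) + (number of π bonds).
Ring closures in the SMILES: 1.
π bonds: 5 double bonds (each 1 DoU) → 5 DoU from unsaturation.
Total DoU = 1 + 5 = 6.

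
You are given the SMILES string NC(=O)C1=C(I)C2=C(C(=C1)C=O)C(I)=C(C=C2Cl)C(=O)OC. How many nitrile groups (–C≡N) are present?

0

Scan the SMILES for the nitrile motif — none present.
Groups that are present: 1 aldehyde, 1 amide, 1 ester.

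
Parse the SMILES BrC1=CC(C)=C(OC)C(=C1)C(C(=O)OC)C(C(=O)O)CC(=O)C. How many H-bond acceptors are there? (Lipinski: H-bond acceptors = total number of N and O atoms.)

6

N atoms: 0; O atoms: 6.
Lipinski HBA = 0 + 6 = 6.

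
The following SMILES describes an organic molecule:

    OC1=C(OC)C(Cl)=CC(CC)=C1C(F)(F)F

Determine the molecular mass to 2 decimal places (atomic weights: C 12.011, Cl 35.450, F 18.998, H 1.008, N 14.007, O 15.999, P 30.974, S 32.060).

First, the molecular formula is C10H10ClF3O2 (counting implicit H from valence).
  C: 10 × 12.011 = 120.110
  Cl: 1 × 35.450 = 35.450
  F: 3 × 18.998 = 56.994
  H: 10 × 1.008 = 10.080
  O: 2 × 15.999 = 31.998
Sum: 10×12.011 + 1×35.450 + 3×18.998 + 10×1.008 + 2×15.999 = 254.632 → 254.63 g/mol.

254.63 g/mol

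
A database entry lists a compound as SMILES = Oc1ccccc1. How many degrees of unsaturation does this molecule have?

4

Molecular formula: C6H6O.
DoU = (2C + 2 + N − H − X) / 2, where X is the halogen count and O/S are ignored.
    = (2·6 + 2 + 0 − 6 − 0) / 2 = 8 / 2 = 4.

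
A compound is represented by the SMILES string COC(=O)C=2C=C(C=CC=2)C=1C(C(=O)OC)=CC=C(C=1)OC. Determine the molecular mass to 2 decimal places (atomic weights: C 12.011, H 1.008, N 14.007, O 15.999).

First, the molecular formula is C17H16O5 (counting implicit H from valence).
  C: 17 × 12.011 = 204.187
  H: 16 × 1.008 = 16.128
  O: 5 × 15.999 = 79.995
Sum: 17×12.011 + 16×1.008 + 5×15.999 = 300.310 → 300.31 g/mol.

300.31 g/mol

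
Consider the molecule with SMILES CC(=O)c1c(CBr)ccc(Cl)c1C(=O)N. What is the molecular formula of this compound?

C10H9BrClNO2

Walk through each heavy atom and fill implicit hydrogens from standard valence (C 4, N 3, O 2, S 2, halogen 1); for lowercase aromatic atoms, an aromatic c carries 1 H when it has two neighbours and 0 H with three, and aromatic n carries 0 H:
  atom 1: C, bond orders sum to 1 (valence 4) → 3 H
  atom 2: C, bond orders sum to 4 (valence 4) → 0 H
  atom 3: O, bond orders sum to 2 (valence 2) → 0 H
  atom 4: aromatic c, 3 neighbours → 0 H
  atom 5: aromatic c, 3 neighbours → 0 H
  atom 6: C, bond orders sum to 2 (valence 4) → 2 H
  atom 7: Br (halogen, monovalent) → 0 H
  atom 8: aromatic c, 2 neighbours → 1 H
  atom 9: aromatic c, 2 neighbours → 1 H
  atom 10: aromatic c, 3 neighbours → 0 H
  atom 11: Cl (halogen, monovalent) → 0 H
  atom 12: aromatic c, 3 neighbours → 0 H
  atom 13: C, bond orders sum to 4 (valence 4) → 0 H
  atom 14: O, bond orders sum to 2 (valence 2) → 0 H
  atom 15: N, bond orders sum to 1 (valence 3) → 2 H
Totals → C:10, H:9, Br:1, Cl:1, N:1, O:2.
In Hill order: C10H9BrClNO2.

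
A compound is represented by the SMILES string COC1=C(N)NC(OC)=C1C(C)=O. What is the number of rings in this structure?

In SMILES, each pair of matching ring-closure digits denotes one ring-closing bond; the number of such bonds equals the number of independent rings.
Ring-closure bonds here: 1.

1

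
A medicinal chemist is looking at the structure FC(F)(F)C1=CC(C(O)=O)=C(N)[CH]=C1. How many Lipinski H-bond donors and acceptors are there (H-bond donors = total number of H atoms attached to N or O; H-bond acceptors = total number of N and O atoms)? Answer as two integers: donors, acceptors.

Donors: find every N or O and count the H atoms it carries.
  atom 9 (O): bond orders sum to 1 → 1 H
  atom 10 (O): bond orders sum to 2 → 0 H
  atom 12 (N): bond orders sum to 1 → 2 H
Lipinski HBD = 3.
Acceptors: N atoms = 1, O atoms = 2 → HBA = 3.

3, 3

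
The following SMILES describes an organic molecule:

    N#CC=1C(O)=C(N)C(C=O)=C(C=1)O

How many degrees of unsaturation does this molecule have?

Molecular formula: C8H6N2O3.
DoU = (2C + 2 + N − H − X) / 2, where X is the halogen count and O/S are ignored.
    = (2·8 + 2 + 2 − 6 − 0) / 2 = 14 / 2 = 7.

7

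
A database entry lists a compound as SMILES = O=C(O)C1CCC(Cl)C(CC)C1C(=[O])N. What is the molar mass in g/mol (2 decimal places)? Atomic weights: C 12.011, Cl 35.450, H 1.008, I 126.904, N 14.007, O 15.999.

233.69 g/mol

First, the molecular formula is C10H16ClNO3 (counting implicit H from valence).
  C: 10 × 12.011 = 120.110
  Cl: 1 × 35.450 = 35.450
  H: 16 × 1.008 = 16.128
  N: 1 × 14.007 = 14.007
  O: 3 × 15.999 = 47.997
Sum: 10×12.011 + 1×35.450 + 16×1.008 + 1×14.007 + 3×15.999 = 233.692 → 233.69 g/mol.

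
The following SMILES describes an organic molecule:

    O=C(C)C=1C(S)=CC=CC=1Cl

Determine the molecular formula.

Walk through each heavy atom and fill implicit hydrogens from standard valence (C 4, N 3, O 2, S 2, halogen 1):
  atom 1: O, bond orders sum to 2 (valence 2) → 0 H
  atom 2: C, bond orders sum to 4 (valence 4) → 0 H
  atom 3: C, bond orders sum to 1 (valence 4) → 3 H
  atom 4: C, bond orders sum to 4 (valence 4) → 0 H
  atom 5: C, bond orders sum to 4 (valence 4) → 0 H
  atom 6: S, bond orders sum to 1 (valence 2) → 1 H
  atom 7: C, bond orders sum to 3 (valence 4) → 1 H
  atom 8: C, bond orders sum to 3 (valence 4) → 1 H
  atom 9: C, bond orders sum to 3 (valence 4) → 1 H
  atom 10: C, bond orders sum to 4 (valence 4) → 0 H
  atom 11: Cl (halogen, monovalent) → 0 H
Totals → C:8, H:7, Cl:1, O:1, S:1.
In Hill order: C8H7ClOS.

C8H7ClOS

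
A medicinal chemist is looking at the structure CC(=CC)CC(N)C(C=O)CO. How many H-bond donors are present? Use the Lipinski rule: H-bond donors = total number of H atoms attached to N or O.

Donors: find every N or O and count the H atoms it carries.
  atom 7 (N): bond orders sum to 1 → 2 H
  atom 10 (O): bond orders sum to 2 → 0 H
  atom 12 (O): bond orders sum to 1 → 1 H
Lipinski HBD = 3.

3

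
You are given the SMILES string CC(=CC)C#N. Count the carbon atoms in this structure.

Count every carbon token in the SMILES (each C, including those in ring-closure positions and inside branches).
Carbon count: 5.

5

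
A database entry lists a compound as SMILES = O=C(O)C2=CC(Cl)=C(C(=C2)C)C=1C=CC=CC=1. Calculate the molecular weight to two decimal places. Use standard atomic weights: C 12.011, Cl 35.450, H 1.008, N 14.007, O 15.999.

246.69 g/mol

First, the molecular formula is C14H11ClO2 (counting implicit H from valence).
  C: 14 × 12.011 = 168.154
  Cl: 1 × 35.450 = 35.450
  H: 11 × 1.008 = 11.088
  O: 2 × 15.999 = 31.998
Sum: 14×12.011 + 1×35.450 + 11×1.008 + 2×15.999 = 246.690 → 246.69 g/mol.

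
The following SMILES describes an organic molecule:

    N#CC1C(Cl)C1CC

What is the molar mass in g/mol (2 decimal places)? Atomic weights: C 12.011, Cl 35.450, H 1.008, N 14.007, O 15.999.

129.59 g/mol

First, the molecular formula is C6H8ClN (counting implicit H from valence).
  C: 6 × 12.011 = 72.066
  Cl: 1 × 35.450 = 35.450
  H: 8 × 1.008 = 8.064
  N: 1 × 14.007 = 14.007
Sum: 6×12.011 + 1×35.450 + 8×1.008 + 1×14.007 = 129.587 → 129.59 g/mol.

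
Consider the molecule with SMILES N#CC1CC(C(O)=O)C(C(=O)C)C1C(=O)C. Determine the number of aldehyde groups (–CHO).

Scan the SMILES for the aldehyde motif — none present.
Groups that are present: 1 carboxylic acid, 2 ketone, 1 nitrile.

0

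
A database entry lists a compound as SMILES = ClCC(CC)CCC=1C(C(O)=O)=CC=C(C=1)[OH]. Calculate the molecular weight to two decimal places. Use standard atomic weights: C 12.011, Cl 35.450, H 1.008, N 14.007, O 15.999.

256.73 g/mol

First, the molecular formula is C13H17ClO3 (counting implicit H from valence).
  C: 13 × 12.011 = 156.143
  Cl: 1 × 35.450 = 35.450
  H: 17 × 1.008 = 17.136
  O: 3 × 15.999 = 47.997
Sum: 13×12.011 + 1×35.450 + 17×1.008 + 3×15.999 = 256.726 → 256.73 g/mol.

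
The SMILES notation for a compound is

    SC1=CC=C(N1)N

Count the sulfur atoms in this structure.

1

Scan the SMILES for S atoms (remember two-letter symbols like Cl and Br are single atoms).
Sulfur count: 1.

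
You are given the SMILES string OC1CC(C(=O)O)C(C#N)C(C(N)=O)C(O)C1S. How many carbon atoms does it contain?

Count every carbon token in the SMILES (each C, including those in ring-closure positions and inside branches).
Carbon count: 10.

10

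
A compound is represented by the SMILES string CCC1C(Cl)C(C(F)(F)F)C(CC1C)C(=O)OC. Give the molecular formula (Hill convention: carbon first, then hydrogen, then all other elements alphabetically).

Walk through each heavy atom and fill implicit hydrogens from standard valence (C 4, N 3, O 2, S 2, halogen 1):
  atom 1: C, bond orders sum to 1 (valence 4) → 3 H
  atom 2: C, bond orders sum to 2 (valence 4) → 2 H
  atom 3: C, bond orders sum to 3 (valence 4) → 1 H
  atom 4: C, bond orders sum to 3 (valence 4) → 1 H
  atom 5: Cl (halogen, monovalent) → 0 H
  atom 6: C, bond orders sum to 3 (valence 4) → 1 H
  atom 7: C, bond orders sum to 4 (valence 4) → 0 H
  atom 8: F (halogen, monovalent) → 0 H
  atom 9: F (halogen, monovalent) → 0 H
  atom 10: F (halogen, monovalent) → 0 H
  atom 11: C, bond orders sum to 3 (valence 4) → 1 H
  atom 12: C, bond orders sum to 2 (valence 4) → 2 H
  atom 13: C, bond orders sum to 3 (valence 4) → 1 H
  atom 14: C, bond orders sum to 1 (valence 4) → 3 H
  atom 15: C, bond orders sum to 4 (valence 4) → 0 H
  atom 16: O, bond orders sum to 2 (valence 2) → 0 H
  atom 17: O, bond orders sum to 2 (valence 2) → 0 H
  atom 18: C, bond orders sum to 1 (valence 4) → 3 H
Totals → C:12, H:18, Cl:1, F:3, O:2.
In Hill order: C12H18ClF3O2.

C12H18ClF3O2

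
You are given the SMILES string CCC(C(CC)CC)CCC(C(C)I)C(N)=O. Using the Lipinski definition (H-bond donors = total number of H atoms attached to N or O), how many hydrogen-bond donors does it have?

2

Donors: find every N or O and count the H atoms it carries.
  atom 16 (N): bond orders sum to 1 → 2 H
  atom 17 (O): bond orders sum to 2 → 0 H
Lipinski HBD = 2.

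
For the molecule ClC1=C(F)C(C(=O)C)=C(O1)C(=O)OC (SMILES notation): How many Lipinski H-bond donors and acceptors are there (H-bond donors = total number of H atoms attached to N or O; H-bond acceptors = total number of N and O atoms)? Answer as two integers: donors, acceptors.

Donors: find every N or O and count the H atoms it carries.
  atom 7 (O): bond orders sum to 2 → 0 H
  atom 10 (O): bond orders sum to 2 → 0 H
  atom 12 (O): bond orders sum to 2 → 0 H
  atom 13 (O): bond orders sum to 2 → 0 H
Lipinski HBD = 0.
Acceptors: N atoms = 0, O atoms = 4 → HBA = 4.

0, 4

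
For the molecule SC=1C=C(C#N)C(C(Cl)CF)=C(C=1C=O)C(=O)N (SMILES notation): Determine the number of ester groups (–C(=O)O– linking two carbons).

Scan the SMILES for the ester motif — none present.
Groups that are present: 1 aldehyde, 1 amide, 1 nitrile, 1 thiol.

0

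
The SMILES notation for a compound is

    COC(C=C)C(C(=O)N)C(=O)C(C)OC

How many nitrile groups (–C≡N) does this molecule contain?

Scan the SMILES for the nitrile motif — none present.
Groups that are present: 1 alkene, 1 amide, 2 ether, 1 ketone.

0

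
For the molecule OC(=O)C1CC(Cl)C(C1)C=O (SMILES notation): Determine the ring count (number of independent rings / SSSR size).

1

In SMILES, each pair of matching ring-closure digits denotes one ring-closing bond; the number of such bonds equals the number of independent rings.
Ring-closure bonds here: 1.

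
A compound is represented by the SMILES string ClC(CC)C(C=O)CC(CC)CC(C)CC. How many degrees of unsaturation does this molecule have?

Molecular formula: C14H27ClO.
DoU = (2C + 2 + N − H − X) / 2, where X is the halogen count and O/S are ignored.
    = (2·14 + 2 + 0 − 27 − 1) / 2 = 2 / 2 = 1.

1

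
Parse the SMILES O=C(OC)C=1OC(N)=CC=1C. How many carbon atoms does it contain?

Count every carbon token in the SMILES (each C, including those in ring-closure positions and inside branches).
Carbon count: 7.

7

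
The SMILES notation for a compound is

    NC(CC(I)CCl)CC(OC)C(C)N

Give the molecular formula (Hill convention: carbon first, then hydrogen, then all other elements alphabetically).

C9H20ClIN2O

Walk through each heavy atom and fill implicit hydrogens from standard valence (C 4, N 3, O 2, S 2, halogen 1):
  atom 1: N, bond orders sum to 1 (valence 3) → 2 H
  atom 2: C, bond orders sum to 3 (valence 4) → 1 H
  atom 3: C, bond orders sum to 2 (valence 4) → 2 H
  atom 4: C, bond orders sum to 3 (valence 4) → 1 H
  atom 5: I (halogen, monovalent) → 0 H
  atom 6: C, bond orders sum to 2 (valence 4) → 2 H
  atom 7: Cl (halogen, monovalent) → 0 H
  atom 8: C, bond orders sum to 2 (valence 4) → 2 H
  atom 9: C, bond orders sum to 3 (valence 4) → 1 H
  atom 10: O, bond orders sum to 2 (valence 2) → 0 H
  atom 11: C, bond orders sum to 1 (valence 4) → 3 H
  atom 12: C, bond orders sum to 3 (valence 4) → 1 H
  atom 13: C, bond orders sum to 1 (valence 4) → 3 H
  atom 14: N, bond orders sum to 1 (valence 3) → 2 H
Totals → C:9, H:20, Cl:1, I:1, N:2, O:1.
In Hill order: C9H20ClIN2O.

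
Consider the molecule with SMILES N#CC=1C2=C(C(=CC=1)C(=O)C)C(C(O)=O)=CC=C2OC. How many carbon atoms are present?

15

Count every carbon token in the SMILES (each C, including those in ring-closure positions and inside branches).
Carbon count: 15.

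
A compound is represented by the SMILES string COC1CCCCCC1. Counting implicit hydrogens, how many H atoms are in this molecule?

Walk through each heavy atom and fill implicit hydrogens from standard valence (C 4, N 3, O 2, S 2, halogen 1):
  atom 1: C, bond orders sum to 1 (valence 4) → 3 H
  atom 2: O, bond orders sum to 2 (valence 2) → 0 H
  atom 3: C, bond orders sum to 3 (valence 4) → 1 H
  atom 4: C, bond orders sum to 2 (valence 4) → 2 H
  atom 5: C, bond orders sum to 2 (valence 4) → 2 H
  atom 6: C, bond orders sum to 2 (valence 4) → 2 H
  atom 7: C, bond orders sum to 2 (valence 4) → 2 H
  atom 8: C, bond orders sum to 2 (valence 4) → 2 H
  atom 9: C, bond orders sum to 2 (valence 4) → 2 H
Total hydrogens: 16.

16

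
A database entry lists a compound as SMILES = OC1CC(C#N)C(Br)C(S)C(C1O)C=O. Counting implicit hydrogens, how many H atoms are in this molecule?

12

Walk through each heavy atom and fill implicit hydrogens from standard valence (C 4, N 3, O 2, S 2, halogen 1):
  atom 1: O, bond orders sum to 1 (valence 2) → 1 H
  atom 2: C, bond orders sum to 3 (valence 4) → 1 H
  atom 3: C, bond orders sum to 2 (valence 4) → 2 H
  atom 4: C, bond orders sum to 3 (valence 4) → 1 H
  atom 5: C, bond orders sum to 4 (valence 4) → 0 H
  atom 6: N, bond orders sum to 3 (valence 3) → 0 H
  atom 7: C, bond orders sum to 3 (valence 4) → 1 H
  atom 8: Br (halogen, monovalent) → 0 H
  atom 9: C, bond orders sum to 3 (valence 4) → 1 H
  atom 10: S, bond orders sum to 1 (valence 2) → 1 H
  atom 11: C, bond orders sum to 3 (valence 4) → 1 H
  atom 12: C, bond orders sum to 3 (valence 4) → 1 H
  atom 13: O, bond orders sum to 1 (valence 2) → 1 H
  atom 14: C, bond orders sum to 3 (valence 4) → 1 H
  atom 15: O, bond orders sum to 2 (valence 2) → 0 H
Total hydrogens: 12.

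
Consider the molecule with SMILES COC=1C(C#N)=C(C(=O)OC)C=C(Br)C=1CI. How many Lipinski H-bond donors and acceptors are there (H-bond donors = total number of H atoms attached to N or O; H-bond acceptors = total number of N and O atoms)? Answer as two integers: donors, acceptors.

0, 4

Donors: find every N or O and count the H atoms it carries.
  atom 2 (O): bond orders sum to 2 → 0 H
  atom 6 (N): bond orders sum to 3 → 0 H
  atom 9 (O): bond orders sum to 2 → 0 H
  atom 10 (O): bond orders sum to 2 → 0 H
Lipinski HBD = 0.
Acceptors: N atoms = 1, O atoms = 3 → HBA = 4.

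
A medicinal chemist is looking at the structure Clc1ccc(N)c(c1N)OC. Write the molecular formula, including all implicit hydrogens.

Walk through each heavy atom and fill implicit hydrogens from standard valence (C 4, N 3, O 2, S 2, halogen 1); for lowercase aromatic atoms, an aromatic c carries 1 H when it has two neighbours and 0 H with three, and aromatic n carries 0 H:
  atom 1: Cl (halogen, monovalent) → 0 H
  atom 2: aromatic c, 3 neighbours → 0 H
  atom 3: aromatic c, 2 neighbours → 1 H
  atom 4: aromatic c, 2 neighbours → 1 H
  atom 5: aromatic c, 3 neighbours → 0 H
  atom 6: N, bond orders sum to 1 (valence 3) → 2 H
  atom 7: aromatic c, 3 neighbours → 0 H
  atom 8: aromatic c, 3 neighbours → 0 H
  atom 9: N, bond orders sum to 1 (valence 3) → 2 H
  atom 10: O, bond orders sum to 2 (valence 2) → 0 H
  atom 11: C, bond orders sum to 1 (valence 4) → 3 H
Totals → C:7, H:9, Cl:1, N:2, O:1.

C7H9ClN2O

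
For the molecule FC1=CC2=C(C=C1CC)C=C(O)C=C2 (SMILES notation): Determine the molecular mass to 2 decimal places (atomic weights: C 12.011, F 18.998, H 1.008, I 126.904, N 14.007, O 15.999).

First, the molecular formula is C12H11FO (counting implicit H from valence).
  C: 12 × 12.011 = 144.132
  F: 1 × 18.998 = 18.998
  H: 11 × 1.008 = 11.088
  O: 1 × 15.999 = 15.999
Sum: 12×12.011 + 1×18.998 + 11×1.008 + 1×15.999 = 190.217 → 190.22 g/mol.

190.22 g/mol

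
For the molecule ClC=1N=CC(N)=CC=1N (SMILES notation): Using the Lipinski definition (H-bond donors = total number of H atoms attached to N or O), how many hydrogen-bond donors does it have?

Donors: find every N or O and count the H atoms it carries.
  atom 3 (N): bond orders sum to 3 → 0 H
  atom 6 (N): bond orders sum to 1 → 2 H
  atom 9 (N): bond orders sum to 1 → 2 H
Lipinski HBD = 4.

4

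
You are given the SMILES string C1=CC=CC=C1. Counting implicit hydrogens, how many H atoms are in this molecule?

6

Walk through each heavy atom and fill implicit hydrogens from standard valence (C 4, N 3, O 2, S 2, halogen 1):
  atom 1: C, bond orders sum to 3 (valence 4) → 1 H
  atom 2: C, bond orders sum to 3 (valence 4) → 1 H
  atom 3: C, bond orders sum to 3 (valence 4) → 1 H
  atom 4: C, bond orders sum to 3 (valence 4) → 1 H
  atom 5: C, bond orders sum to 3 (valence 4) → 1 H
  atom 6: C, bond orders sum to 3 (valence 4) → 1 H
Total hydrogens: 6.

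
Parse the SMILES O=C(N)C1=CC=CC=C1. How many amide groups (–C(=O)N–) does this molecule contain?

1

The amide motif appears at heavy-atom position 2 in the SMILES.
Amide count: 1.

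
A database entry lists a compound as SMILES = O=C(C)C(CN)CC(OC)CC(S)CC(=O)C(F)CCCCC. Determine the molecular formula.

C17H32FNO3S

Walk through each heavy atom and fill implicit hydrogens from standard valence (C 4, N 3, O 2, S 2, halogen 1):
  atom 1: O, bond orders sum to 2 (valence 2) → 0 H
  atom 2: C, bond orders sum to 4 (valence 4) → 0 H
  atom 3: C, bond orders sum to 1 (valence 4) → 3 H
  atom 4: C, bond orders sum to 3 (valence 4) → 1 H
  atom 5: C, bond orders sum to 2 (valence 4) → 2 H
  atom 6: N, bond orders sum to 1 (valence 3) → 2 H
  atom 7: C, bond orders sum to 2 (valence 4) → 2 H
  atom 8: C, bond orders sum to 3 (valence 4) → 1 H
  atom 9: O, bond orders sum to 2 (valence 2) → 0 H
  atom 10: C, bond orders sum to 1 (valence 4) → 3 H
  atom 11: C, bond orders sum to 2 (valence 4) → 2 H
  atom 12: C, bond orders sum to 3 (valence 4) → 1 H
  atom 13: S, bond orders sum to 1 (valence 2) → 1 H
  atom 14: C, bond orders sum to 2 (valence 4) → 2 H
  atom 15: C, bond orders sum to 4 (valence 4) → 0 H
  atom 16: O, bond orders sum to 2 (valence 2) → 0 H
  atom 17: C, bond orders sum to 3 (valence 4) → 1 H
  atom 18: F (halogen, monovalent) → 0 H
  atom 19: C, bond orders sum to 2 (valence 4) → 2 H
  atom 20: C, bond orders sum to 2 (valence 4) → 2 H
  atom 21: C, bond orders sum to 2 (valence 4) → 2 H
  atom 22: C, bond orders sum to 2 (valence 4) → 2 H
  atom 23: C, bond orders sum to 1 (valence 4) → 3 H
Totals → C:17, H:32, F:1, N:1, O:3, S:1.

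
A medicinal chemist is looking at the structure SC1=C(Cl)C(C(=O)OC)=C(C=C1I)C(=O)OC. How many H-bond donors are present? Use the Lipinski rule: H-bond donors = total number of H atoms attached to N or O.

0

Donors: find every N or O and count the H atoms it carries.
  atom 7 (O): bond orders sum to 2 → 0 H
  atom 8 (O): bond orders sum to 2 → 0 H
  atom 15 (O): bond orders sum to 2 → 0 H
  atom 16 (O): bond orders sum to 2 → 0 H
Lipinski HBD = 0.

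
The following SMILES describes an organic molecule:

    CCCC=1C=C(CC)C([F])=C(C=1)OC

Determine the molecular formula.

C12H17FO

Walk through each heavy atom and fill implicit hydrogens from standard valence (C 4, N 3, O 2, S 2, halogen 1):
  atom 1: C, bond orders sum to 1 (valence 4) → 3 H
  atom 2: C, bond orders sum to 2 (valence 4) → 2 H
  atom 3: C, bond orders sum to 2 (valence 4) → 2 H
  atom 4: C, bond orders sum to 4 (valence 4) → 0 H
  atom 5: C, bond orders sum to 3 (valence 4) → 1 H
  atom 6: C, bond orders sum to 4 (valence 4) → 0 H
  atom 7: C, bond orders sum to 2 (valence 4) → 2 H
  atom 8: C, bond orders sum to 1 (valence 4) → 3 H
  atom 9: C, bond orders sum to 4 (valence 4) → 0 H
  atom 10: F with explicit H count 0
  atom 11: C, bond orders sum to 4 (valence 4) → 0 H
  atom 12: C, bond orders sum to 3 (valence 4) → 1 H
  atom 13: O, bond orders sum to 2 (valence 2) → 0 H
  atom 14: C, bond orders sum to 1 (valence 4) → 3 H
Totals → C:12, H:17, F:1, O:1.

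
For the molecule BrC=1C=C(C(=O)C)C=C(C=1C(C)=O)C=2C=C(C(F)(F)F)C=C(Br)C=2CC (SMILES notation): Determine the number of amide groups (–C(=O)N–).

Scan the SMILES for the amide motif — none present.
Groups that are present: 2 ketone.

0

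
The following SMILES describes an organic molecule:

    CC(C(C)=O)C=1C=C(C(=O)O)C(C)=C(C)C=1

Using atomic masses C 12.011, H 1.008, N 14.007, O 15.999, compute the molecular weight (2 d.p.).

220.27 g/mol

First, the molecular formula is C13H16O3 (counting implicit H from valence).
  C: 13 × 12.011 = 156.143
  H: 16 × 1.008 = 16.128
  O: 3 × 15.999 = 47.997
Sum: 13×12.011 + 16×1.008 + 3×15.999 = 220.268 → 220.27 g/mol.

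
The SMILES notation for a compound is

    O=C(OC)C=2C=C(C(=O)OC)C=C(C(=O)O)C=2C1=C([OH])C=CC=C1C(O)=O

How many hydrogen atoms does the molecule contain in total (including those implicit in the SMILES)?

Walk through each heavy atom and fill implicit hydrogens from standard valence (C 4, N 3, O 2, S 2, halogen 1):
  atom 1: O, bond orders sum to 2 (valence 2) → 0 H
  atom 2: C, bond orders sum to 4 (valence 4) → 0 H
  atom 3: O, bond orders sum to 2 (valence 2) → 0 H
  atom 4: C, bond orders sum to 1 (valence 4) → 3 H
  atom 5: C, bond orders sum to 4 (valence 4) → 0 H
  atom 6: C, bond orders sum to 3 (valence 4) → 1 H
  atom 7: C, bond orders sum to 4 (valence 4) → 0 H
  atom 8: C, bond orders sum to 4 (valence 4) → 0 H
  atom 9: O, bond orders sum to 2 (valence 2) → 0 H
  atom 10: O, bond orders sum to 2 (valence 2) → 0 H
  atom 11: C, bond orders sum to 1 (valence 4) → 3 H
  atom 12: C, bond orders sum to 3 (valence 4) → 1 H
  atom 13: C, bond orders sum to 4 (valence 4) → 0 H
  atom 14: C, bond orders sum to 4 (valence 4) → 0 H
  atom 15: O, bond orders sum to 2 (valence 2) → 0 H
  atom 16: O, bond orders sum to 1 (valence 2) → 1 H
  atom 17: C, bond orders sum to 4 (valence 4) → 0 H
  atom 18: C, bond orders sum to 4 (valence 4) → 0 H
  atom 19: C, bond orders sum to 4 (valence 4) → 0 H
  atom 20: O with explicit H count 1
  atom 21: C, bond orders sum to 3 (valence 4) → 1 H
  atom 22: C, bond orders sum to 3 (valence 4) → 1 H
  atom 23: C, bond orders sum to 3 (valence 4) → 1 H
  atom 24: C, bond orders sum to 4 (valence 4) → 0 H
  atom 25: C, bond orders sum to 4 (valence 4) → 0 H
  atom 26: O, bond orders sum to 1 (valence 2) → 1 H
  atom 27: O, bond orders sum to 2 (valence 2) → 0 H
Total hydrogens: 14.

14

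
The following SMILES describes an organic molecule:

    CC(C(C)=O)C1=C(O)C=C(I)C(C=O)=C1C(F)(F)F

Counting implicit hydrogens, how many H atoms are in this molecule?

Walk through each heavy atom and fill implicit hydrogens from standard valence (C 4, N 3, O 2, S 2, halogen 1):
  atom 1: C, bond orders sum to 1 (valence 4) → 3 H
  atom 2: C, bond orders sum to 3 (valence 4) → 1 H
  atom 3: C, bond orders sum to 4 (valence 4) → 0 H
  atom 4: C, bond orders sum to 1 (valence 4) → 3 H
  atom 5: O, bond orders sum to 2 (valence 2) → 0 H
  atom 6: C, bond orders sum to 4 (valence 4) → 0 H
  atom 7: C, bond orders sum to 4 (valence 4) → 0 H
  atom 8: O, bond orders sum to 1 (valence 2) → 1 H
  atom 9: C, bond orders sum to 3 (valence 4) → 1 H
  atom 10: C, bond orders sum to 4 (valence 4) → 0 H
  atom 11: I (halogen, monovalent) → 0 H
  atom 12: C, bond orders sum to 4 (valence 4) → 0 H
  atom 13: C, bond orders sum to 3 (valence 4) → 1 H
  atom 14: O, bond orders sum to 2 (valence 2) → 0 H
  atom 15: C, bond orders sum to 4 (valence 4) → 0 H
  atom 16: C, bond orders sum to 4 (valence 4) → 0 H
  atom 17: F (halogen, monovalent) → 0 H
  atom 18: F (halogen, monovalent) → 0 H
  atom 19: F (halogen, monovalent) → 0 H
Total hydrogens: 10.

10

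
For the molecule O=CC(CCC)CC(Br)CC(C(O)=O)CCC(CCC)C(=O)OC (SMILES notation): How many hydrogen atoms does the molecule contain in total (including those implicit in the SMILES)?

31

Walk through each heavy atom and fill implicit hydrogens from standard valence (C 4, N 3, O 2, S 2, halogen 1):
  atom 1: O, bond orders sum to 2 (valence 2) → 0 H
  atom 2: C, bond orders sum to 3 (valence 4) → 1 H
  atom 3: C, bond orders sum to 3 (valence 4) → 1 H
  atom 4: C, bond orders sum to 2 (valence 4) → 2 H
  atom 5: C, bond orders sum to 2 (valence 4) → 2 H
  atom 6: C, bond orders sum to 1 (valence 4) → 3 H
  atom 7: C, bond orders sum to 2 (valence 4) → 2 H
  atom 8: C, bond orders sum to 3 (valence 4) → 1 H
  atom 9: Br (halogen, monovalent) → 0 H
  atom 10: C, bond orders sum to 2 (valence 4) → 2 H
  atom 11: C, bond orders sum to 3 (valence 4) → 1 H
  atom 12: C, bond orders sum to 4 (valence 4) → 0 H
  atom 13: O, bond orders sum to 1 (valence 2) → 1 H
  atom 14: O, bond orders sum to 2 (valence 2) → 0 H
  atom 15: C, bond orders sum to 2 (valence 4) → 2 H
  atom 16: C, bond orders sum to 2 (valence 4) → 2 H
  atom 17: C, bond orders sum to 3 (valence 4) → 1 H
  atom 18: C, bond orders sum to 2 (valence 4) → 2 H
  atom 19: C, bond orders sum to 2 (valence 4) → 2 H
  atom 20: C, bond orders sum to 1 (valence 4) → 3 H
  atom 21: C, bond orders sum to 4 (valence 4) → 0 H
  atom 22: O, bond orders sum to 2 (valence 2) → 0 H
  atom 23: O, bond orders sum to 2 (valence 2) → 0 H
  atom 24: C, bond orders sum to 1 (valence 4) → 3 H
Total hydrogens: 31.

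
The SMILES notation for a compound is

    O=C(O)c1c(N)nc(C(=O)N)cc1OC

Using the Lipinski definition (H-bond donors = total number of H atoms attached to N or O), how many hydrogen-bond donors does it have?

Donors: find every N or O and count the H atoms it carries.
  atom 1 (O): bond orders sum to 2 → 0 H
  atom 3 (O): bond orders sum to 1 → 1 H
  atom 6 (N): bond orders sum to 1 → 2 H
  atom 7 (N): bond orders sum to 3 → 0 H
  atom 10 (O): bond orders sum to 2 → 0 H
  atom 11 (N): bond orders sum to 1 → 2 H
  atom 14 (O): bond orders sum to 2 → 0 H
Lipinski HBD = 5.

5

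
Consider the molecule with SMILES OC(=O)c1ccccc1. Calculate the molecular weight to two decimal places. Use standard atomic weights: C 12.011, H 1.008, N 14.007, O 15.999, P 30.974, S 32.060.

122.12 g/mol

First, the molecular formula is C7H6O2 (counting implicit H from valence).
  C: 7 × 12.011 = 84.077
  H: 6 × 1.008 = 6.048
  O: 2 × 15.999 = 31.998
Sum: 7×12.011 + 6×1.008 + 2×15.999 = 122.123 → 122.12 g/mol.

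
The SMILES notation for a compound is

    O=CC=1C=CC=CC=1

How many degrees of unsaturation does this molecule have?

5

Molecular formula: C7H6O.
DoU = (2C + 2 + N − H − X) / 2, where X is the halogen count and O/S are ignored.
    = (2·7 + 2 + 0 − 6 − 0) / 2 = 10 / 2 = 5.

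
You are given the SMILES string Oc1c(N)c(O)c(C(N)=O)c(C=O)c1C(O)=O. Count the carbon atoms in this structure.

Count every carbon token in the SMILES (each C, including those in ring-closure positions and inside branches).
Carbon count: 9.

9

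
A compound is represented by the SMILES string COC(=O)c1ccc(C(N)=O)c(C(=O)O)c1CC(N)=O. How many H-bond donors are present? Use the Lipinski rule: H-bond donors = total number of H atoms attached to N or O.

Donors: find every N or O and count the H atoms it carries.
  atom 2 (O): bond orders sum to 2 → 0 H
  atom 4 (O): bond orders sum to 2 → 0 H
  atom 10 (N): bond orders sum to 1 → 2 H
  atom 11 (O): bond orders sum to 2 → 0 H
  atom 14 (O): bond orders sum to 2 → 0 H
  atom 15 (O): bond orders sum to 1 → 1 H
  atom 19 (N): bond orders sum to 1 → 2 H
  atom 20 (O): bond orders sum to 2 → 0 H
Lipinski HBD = 5.

5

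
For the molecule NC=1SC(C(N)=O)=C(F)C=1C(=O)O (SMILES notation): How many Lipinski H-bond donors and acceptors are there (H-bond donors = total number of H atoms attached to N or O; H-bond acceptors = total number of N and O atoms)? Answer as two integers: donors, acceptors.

5, 5

Donors: find every N or O and count the H atoms it carries.
  atom 1 (N): bond orders sum to 1 → 2 H
  atom 6 (N): bond orders sum to 1 → 2 H
  atom 7 (O): bond orders sum to 2 → 0 H
  atom 12 (O): bond orders sum to 2 → 0 H
  atom 13 (O): bond orders sum to 1 → 1 H
Lipinski HBD = 5.
Acceptors: N atoms = 2, O atoms = 3 → HBA = 5.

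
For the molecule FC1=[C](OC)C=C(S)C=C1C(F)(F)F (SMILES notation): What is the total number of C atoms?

8

Count every carbon token in the SMILES (each C, including those in ring-closure positions and inside branches).
Carbon count: 8.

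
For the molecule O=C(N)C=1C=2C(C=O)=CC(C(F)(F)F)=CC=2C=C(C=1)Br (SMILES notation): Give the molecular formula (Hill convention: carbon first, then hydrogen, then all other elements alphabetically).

C13H7BrF3NO2

Walk through each heavy atom and fill implicit hydrogens from standard valence (C 4, N 3, O 2, S 2, halogen 1):
  atom 1: O, bond orders sum to 2 (valence 2) → 0 H
  atom 2: C, bond orders sum to 4 (valence 4) → 0 H
  atom 3: N, bond orders sum to 1 (valence 3) → 2 H
  atom 4: C, bond orders sum to 4 (valence 4) → 0 H
  atom 5: C, bond orders sum to 4 (valence 4) → 0 H
  atom 6: C, bond orders sum to 4 (valence 4) → 0 H
  atom 7: C, bond orders sum to 3 (valence 4) → 1 H
  atom 8: O, bond orders sum to 2 (valence 2) → 0 H
  atom 9: C, bond orders sum to 3 (valence 4) → 1 H
  atom 10: C, bond orders sum to 4 (valence 4) → 0 H
  atom 11: C, bond orders sum to 4 (valence 4) → 0 H
  atom 12: F (halogen, monovalent) → 0 H
  atom 13: F (halogen, monovalent) → 0 H
  atom 14: F (halogen, monovalent) → 0 H
  atom 15: C, bond orders sum to 3 (valence 4) → 1 H
  atom 16: C, bond orders sum to 4 (valence 4) → 0 H
  atom 17: C, bond orders sum to 3 (valence 4) → 1 H
  atom 18: C, bond orders sum to 4 (valence 4) → 0 H
  atom 19: C, bond orders sum to 3 (valence 4) → 1 H
  atom 20: Br (halogen, monovalent) → 0 H
Totals → C:13, H:7, Br:1, F:3, N:1, O:2.
In Hill order: C13H7BrF3NO2.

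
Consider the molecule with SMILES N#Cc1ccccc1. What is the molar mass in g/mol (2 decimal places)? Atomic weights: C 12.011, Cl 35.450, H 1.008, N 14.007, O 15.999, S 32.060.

First, the molecular formula is C7H5N (counting implicit H from valence).
  C: 7 × 12.011 = 84.077
  H: 5 × 1.008 = 5.040
  N: 1 × 14.007 = 14.007
Sum: 7×12.011 + 5×1.008 + 1×14.007 = 103.124 → 103.12 g/mol.

103.12 g/mol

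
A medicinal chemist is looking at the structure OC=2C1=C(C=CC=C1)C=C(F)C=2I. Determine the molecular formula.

Walk through each heavy atom and fill implicit hydrogens from standard valence (C 4, N 3, O 2, S 2, halogen 1):
  atom 1: O, bond orders sum to 1 (valence 2) → 1 H
  atom 2: C, bond orders sum to 4 (valence 4) → 0 H
  atom 3: C, bond orders sum to 4 (valence 4) → 0 H
  atom 4: C, bond orders sum to 4 (valence 4) → 0 H
  atom 5: C, bond orders sum to 3 (valence 4) → 1 H
  atom 6: C, bond orders sum to 3 (valence 4) → 1 H
  atom 7: C, bond orders sum to 3 (valence 4) → 1 H
  atom 8: C, bond orders sum to 3 (valence 4) → 1 H
  atom 9: C, bond orders sum to 3 (valence 4) → 1 H
  atom 10: C, bond orders sum to 4 (valence 4) → 0 H
  atom 11: F (halogen, monovalent) → 0 H
  atom 12: C, bond orders sum to 4 (valence 4) → 0 H
  atom 13: I (halogen, monovalent) → 0 H
Totals → C:10, H:6, F:1, I:1, O:1.
In Hill order: C10H6FIO.

C10H6FIO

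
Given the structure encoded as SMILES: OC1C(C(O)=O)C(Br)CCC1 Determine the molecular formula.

Walk through each heavy atom and fill implicit hydrogens from standard valence (C 4, N 3, O 2, S 2, halogen 1):
  atom 1: O, bond orders sum to 1 (valence 2) → 1 H
  atom 2: C, bond orders sum to 3 (valence 4) → 1 H
  atom 3: C, bond orders sum to 3 (valence 4) → 1 H
  atom 4: C, bond orders sum to 4 (valence 4) → 0 H
  atom 5: O, bond orders sum to 1 (valence 2) → 1 H
  atom 6: O, bond orders sum to 2 (valence 2) → 0 H
  atom 7: C, bond orders sum to 3 (valence 4) → 1 H
  atom 8: Br (halogen, monovalent) → 0 H
  atom 9: C, bond orders sum to 2 (valence 4) → 2 H
  atom 10: C, bond orders sum to 2 (valence 4) → 2 H
  atom 11: C, bond orders sum to 2 (valence 4) → 2 H
Totals → C:7, H:11, Br:1, O:3.
In Hill order: C7H11BrO3.

C7H11BrO3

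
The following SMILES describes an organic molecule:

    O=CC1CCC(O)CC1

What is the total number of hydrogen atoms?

12

Walk through each heavy atom and fill implicit hydrogens from standard valence (C 4, N 3, O 2, S 2, halogen 1):
  atom 1: O, bond orders sum to 2 (valence 2) → 0 H
  atom 2: C, bond orders sum to 3 (valence 4) → 1 H
  atom 3: C, bond orders sum to 3 (valence 4) → 1 H
  atom 4: C, bond orders sum to 2 (valence 4) → 2 H
  atom 5: C, bond orders sum to 2 (valence 4) → 2 H
  atom 6: C, bond orders sum to 3 (valence 4) → 1 H
  atom 7: O, bond orders sum to 1 (valence 2) → 1 H
  atom 8: C, bond orders sum to 2 (valence 4) → 2 H
  atom 9: C, bond orders sum to 2 (valence 4) → 2 H
Total hydrogens: 12.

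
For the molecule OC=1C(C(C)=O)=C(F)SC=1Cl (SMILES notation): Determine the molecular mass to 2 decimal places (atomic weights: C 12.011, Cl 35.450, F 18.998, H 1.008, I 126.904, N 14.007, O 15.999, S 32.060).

First, the molecular formula is C6H4ClFO2S (counting implicit H from valence).
  C: 6 × 12.011 = 72.066
  Cl: 1 × 35.450 = 35.450
  F: 1 × 18.998 = 18.998
  H: 4 × 1.008 = 4.032
  O: 2 × 15.999 = 31.998
  S: 1 × 32.060 = 32.060
Sum: 6×12.011 + 1×35.450 + 1×18.998 + 4×1.008 + 2×15.999 + 1×32.060 = 194.604 → 194.60 g/mol.

194.60 g/mol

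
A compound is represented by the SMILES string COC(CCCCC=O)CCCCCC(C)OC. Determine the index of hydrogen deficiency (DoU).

Degree of unsaturation = (number of rings) + (number of π bonds).
Ring closures in the SMILES: 0.
π bonds: 1 double bond (each 1 DoU) → 1 DoU from unsaturation.
Total DoU = 0 + 1 = 1.

1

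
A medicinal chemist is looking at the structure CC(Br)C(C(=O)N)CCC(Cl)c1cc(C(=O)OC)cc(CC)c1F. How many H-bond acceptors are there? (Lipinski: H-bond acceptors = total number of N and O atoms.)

N atoms: 1; O atoms: 3.
Lipinski HBA = 1 + 3 = 4.

4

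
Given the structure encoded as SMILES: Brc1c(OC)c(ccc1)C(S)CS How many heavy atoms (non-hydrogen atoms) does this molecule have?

Every atom symbol written in the SMILES (organic subset) is one heavy atom; implicit H are not written.
Heavy atoms by element → Br:1, C:9, O:1, S:2.
Total: 13.

13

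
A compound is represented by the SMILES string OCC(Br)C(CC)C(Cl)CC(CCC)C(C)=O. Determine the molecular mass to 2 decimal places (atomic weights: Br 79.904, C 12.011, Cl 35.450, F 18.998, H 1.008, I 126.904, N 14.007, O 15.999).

327.69 g/mol

First, the molecular formula is C13H24BrClO2 (counting implicit H from valence).
  Br: 1 × 79.904 = 79.904
  C: 13 × 12.011 = 156.143
  Cl: 1 × 35.450 = 35.450
  H: 24 × 1.008 = 24.192
  O: 2 × 15.999 = 31.998
Sum: 1×79.904 + 13×12.011 + 1×35.450 + 24×1.008 + 2×15.999 = 327.687 → 327.69 g/mol.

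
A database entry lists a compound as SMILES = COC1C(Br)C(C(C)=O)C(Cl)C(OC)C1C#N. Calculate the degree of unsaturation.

Molecular formula: C11H15BrClNO3.
DoU = (2C + 2 + N − H − X) / 2, where X is the halogen count and O/S are ignored.
    = (2·11 + 2 + 1 − 15 − 2) / 2 = 8 / 2 = 4.

4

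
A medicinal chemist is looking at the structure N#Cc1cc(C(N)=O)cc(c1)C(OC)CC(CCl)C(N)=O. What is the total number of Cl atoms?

Scan the SMILES for Cl atoms (remember two-letter symbols like Cl and Br are single atoms).
Chlorine count: 1.

1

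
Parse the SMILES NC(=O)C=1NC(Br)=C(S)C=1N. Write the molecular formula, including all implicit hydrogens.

Walk through each heavy atom and fill implicit hydrogens from standard valence (C 4, N 3, O 2, S 2, halogen 1):
  atom 1: N, bond orders sum to 1 (valence 3) → 2 H
  atom 2: C, bond orders sum to 4 (valence 4) → 0 H
  atom 3: O, bond orders sum to 2 (valence 2) → 0 H
  atom 4: C, bond orders sum to 4 (valence 4) → 0 H
  atom 5: N, bond orders sum to 2 (valence 3) → 1 H
  atom 6: C, bond orders sum to 4 (valence 4) → 0 H
  atom 7: Br (halogen, monovalent) → 0 H
  atom 8: C, bond orders sum to 4 (valence 4) → 0 H
  atom 9: S, bond orders sum to 1 (valence 2) → 1 H
  atom 10: C, bond orders sum to 4 (valence 4) → 0 H
  atom 11: N, bond orders sum to 1 (valence 3) → 2 H
Totals → C:5, H:6, Br:1, N:3, O:1, S:1.

C5H6BrN3OS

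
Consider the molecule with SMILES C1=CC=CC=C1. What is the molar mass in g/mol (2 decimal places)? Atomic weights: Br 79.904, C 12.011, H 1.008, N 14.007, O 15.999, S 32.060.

First, the molecular formula is C6H6 (counting implicit H from valence).
  C: 6 × 12.011 = 72.066
  H: 6 × 1.008 = 6.048
Sum: 6×12.011 + 6×1.008 = 78.114 → 78.11 g/mol.

78.11 g/mol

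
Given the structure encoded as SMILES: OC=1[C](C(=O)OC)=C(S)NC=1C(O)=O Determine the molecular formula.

Walk through each heavy atom and fill implicit hydrogens from standard valence (C 4, N 3, O 2, S 2, halogen 1):
  atom 1: O, bond orders sum to 1 (valence 2) → 1 H
  atom 2: C, bond orders sum to 4 (valence 4) → 0 H
  atom 3: C with explicit H count 0
  atom 4: C, bond orders sum to 4 (valence 4) → 0 H
  atom 5: O, bond orders sum to 2 (valence 2) → 0 H
  atom 6: O, bond orders sum to 2 (valence 2) → 0 H
  atom 7: C, bond orders sum to 1 (valence 4) → 3 H
  atom 8: C, bond orders sum to 4 (valence 4) → 0 H
  atom 9: S, bond orders sum to 1 (valence 2) → 1 H
  atom 10: N, bond orders sum to 2 (valence 3) → 1 H
  atom 11: C, bond orders sum to 4 (valence 4) → 0 H
  atom 12: C, bond orders sum to 4 (valence 4) → 0 H
  atom 13: O, bond orders sum to 1 (valence 2) → 1 H
  atom 14: O, bond orders sum to 2 (valence 2) → 0 H
Totals → C:7, H:7, N:1, O:5, S:1.

C7H7NO5S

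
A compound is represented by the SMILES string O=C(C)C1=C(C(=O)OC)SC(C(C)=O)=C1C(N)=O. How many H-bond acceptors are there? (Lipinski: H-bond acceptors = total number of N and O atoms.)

N atoms: 1; O atoms: 5.
Lipinski HBA = 1 + 5 = 6.

6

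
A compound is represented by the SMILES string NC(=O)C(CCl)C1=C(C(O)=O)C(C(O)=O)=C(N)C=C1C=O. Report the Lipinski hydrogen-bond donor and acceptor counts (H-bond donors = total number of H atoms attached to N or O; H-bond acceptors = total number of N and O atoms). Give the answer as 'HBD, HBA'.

6, 8

Donors: find every N or O and count the H atoms it carries.
  atom 1 (N): bond orders sum to 1 → 2 H
  atom 3 (O): bond orders sum to 2 → 0 H
  atom 10 (O): bond orders sum to 1 → 1 H
  atom 11 (O): bond orders sum to 2 → 0 H
  atom 14 (O): bond orders sum to 1 → 1 H
  atom 15 (O): bond orders sum to 2 → 0 H
  atom 17 (N): bond orders sum to 1 → 2 H
  atom 21 (O): bond orders sum to 2 → 0 H
Lipinski HBD = 6.
Acceptors: N atoms = 2, O atoms = 6 → HBA = 8.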